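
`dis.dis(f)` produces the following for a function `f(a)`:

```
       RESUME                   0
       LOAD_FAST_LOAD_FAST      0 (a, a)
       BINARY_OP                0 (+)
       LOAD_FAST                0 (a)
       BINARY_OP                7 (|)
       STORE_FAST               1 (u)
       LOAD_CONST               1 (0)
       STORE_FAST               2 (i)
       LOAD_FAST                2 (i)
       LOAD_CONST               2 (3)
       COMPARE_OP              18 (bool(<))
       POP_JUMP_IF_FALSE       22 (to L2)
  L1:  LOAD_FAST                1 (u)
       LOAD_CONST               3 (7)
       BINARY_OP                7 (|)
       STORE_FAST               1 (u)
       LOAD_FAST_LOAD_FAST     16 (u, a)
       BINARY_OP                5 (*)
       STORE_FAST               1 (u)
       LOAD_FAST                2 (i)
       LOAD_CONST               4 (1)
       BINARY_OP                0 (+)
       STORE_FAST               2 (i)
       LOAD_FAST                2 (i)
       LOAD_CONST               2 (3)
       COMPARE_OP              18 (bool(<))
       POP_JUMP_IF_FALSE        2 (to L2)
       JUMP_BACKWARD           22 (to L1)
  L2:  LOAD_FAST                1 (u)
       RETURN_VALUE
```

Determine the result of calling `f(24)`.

LOAD_FAST_LOAD_FAST a,a → push 24,24. Stack: [24, 24]
BINARY_OP + → 24 + 24 = 48. Stack: [48]
LOAD_FAST a → push 24. Stack: [48, 24]
BINARY_OP | → 48 | 24 = 56. Stack: [56]
STORE_FAST u → u=56. Stack: []
LOAD_CONST → push 0. Stack: [0]
STORE_FAST i → i=0. Stack: []
LOAD_FAST i → push 0. Stack: [0]
LOAD_CONST → push 3. Stack: [0, 3]
COMPARE_OP bool(<) → 0 vs 3 = True. Stack: [True]
POP_JUMP_IF_FALSE → pop True; no jump. Stack: []
LOAD_FAST u → push 56. Stack: [56]
LOAD_CONST → push 7. Stack: [56, 7]
BINARY_OP | → 56 | 7 = 63. Stack: [63]
STORE_FAST u → u=63. Stack: []
LOAD_FAST_LOAD_FAST u,a → push 63,24. Stack: [63, 24]
BINARY_OP * → 63 * 24 = 1512. Stack: [1512]
STORE_FAST u → u=1512. Stack: []
LOAD_FAST i → push 0. Stack: [0]
LOAD_CONST → push 1. Stack: [0, 1]
BINARY_OP + → 0 + 1 = 1. Stack: [1]
STORE_FAST i → i=1. Stack: []
LOAD_FAST i → push 1. Stack: [1]
LOAD_CONST → push 3. Stack: [1, 3]
COMPARE_OP bool(<) → 1 vs 3 = True. Stack: [True]
POP_JUMP_IF_FALSE → pop True; no jump. Stack: []
LOAD_FAST u → push 1512. Stack: [1512]
LOAD_CONST → push 7. Stack: [1512, 7]
BINARY_OP | → 1512 | 7 = 1519. Stack: [1519]
STORE_FAST u → u=1519. Stack: []
LOAD_FAST_LOAD_FAST u,a → push 1519,24. Stack: [1519, 24]
BINARY_OP * → 1519 * 24 = 36456. Stack: [36456]
STORE_FAST u → u=36456. Stack: []
LOAD_FAST i → push 1. Stack: [1]
LOAD_CONST → push 1. Stack: [1, 1]
BINARY_OP + → 1 + 1 = 2. Stack: [2]
STORE_FAST i → i=2. Stack: []
LOAD_FAST i → push 2. Stack: [2]
LOAD_CONST → push 3. Stack: [2, 3]
COMPARE_OP bool(<) → 2 vs 3 = True. Stack: [True]
POP_JUMP_IF_FALSE → pop True; no jump. Stack: []
LOAD_FAST u → push 36456. Stack: [36456]
LOAD_CONST → push 7. Stack: [36456, 7]
BINARY_OP | → 36456 | 7 = 36463. Stack: [36463]
STORE_FAST u → u=36463. Stack: []
LOAD_FAST_LOAD_FAST u,a → push 36463,24. Stack: [36463, 24]
BINARY_OP * → 36463 * 24 = 875112. Stack: [875112]
STORE_FAST u → u=875112. Stack: []
LOAD_FAST i → push 2. Stack: [2]
LOAD_CONST → push 1. Stack: [2, 1]
BINARY_OP + → 2 + 1 = 3. Stack: [3]
STORE_FAST i → i=3. Stack: []
LOAD_FAST i → push 3. Stack: [3]
LOAD_CONST → push 3. Stack: [3, 3]
COMPARE_OP bool(<) → 3 vs 3 = False. Stack: [False]
POP_JUMP_IF_FALSE → pop False; jump. Stack: []
LOAD_FAST u → push 875112. Stack: [875112]
RETURN_VALUE → return 875112.

875112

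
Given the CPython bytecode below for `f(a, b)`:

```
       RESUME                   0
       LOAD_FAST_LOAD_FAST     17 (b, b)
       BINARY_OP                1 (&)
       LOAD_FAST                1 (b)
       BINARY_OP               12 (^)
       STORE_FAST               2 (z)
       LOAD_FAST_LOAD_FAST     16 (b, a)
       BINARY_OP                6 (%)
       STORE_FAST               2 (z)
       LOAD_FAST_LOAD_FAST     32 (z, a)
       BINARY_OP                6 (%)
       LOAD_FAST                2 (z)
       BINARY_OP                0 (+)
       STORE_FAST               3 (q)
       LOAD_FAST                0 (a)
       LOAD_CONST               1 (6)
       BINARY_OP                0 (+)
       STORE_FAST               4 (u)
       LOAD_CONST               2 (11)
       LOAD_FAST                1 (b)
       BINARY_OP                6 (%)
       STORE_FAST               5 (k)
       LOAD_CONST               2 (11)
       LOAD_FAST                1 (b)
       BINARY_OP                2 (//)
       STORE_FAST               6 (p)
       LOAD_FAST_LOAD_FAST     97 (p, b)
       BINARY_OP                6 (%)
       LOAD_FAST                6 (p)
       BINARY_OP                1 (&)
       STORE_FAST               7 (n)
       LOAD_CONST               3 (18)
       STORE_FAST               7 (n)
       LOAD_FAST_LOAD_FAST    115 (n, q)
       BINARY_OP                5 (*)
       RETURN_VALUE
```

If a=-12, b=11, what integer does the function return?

LOAD_FAST_LOAD_FAST b,b → push 11,11. Stack: [11, 11]
BINARY_OP & → 11 & 11 = 11. Stack: [11]
LOAD_FAST b → push 11. Stack: [11, 11]
BINARY_OP ^ → 11 ^ 11 = 0. Stack: [0]
STORE_FAST z → z=0. Stack: []
LOAD_FAST_LOAD_FAST b,a → push 11,-12. Stack: [11, -12]
BINARY_OP % → 11 % -12 = -1. Stack: [-1]
STORE_FAST z → z=-1. Stack: []
LOAD_FAST_LOAD_FAST z,a → push -1,-12. Stack: [-1, -12]
BINARY_OP % → -1 % -12 = -1. Stack: [-1]
LOAD_FAST z → push -1. Stack: [-1, -1]
BINARY_OP + → -1 + -1 = -2. Stack: [-2]
STORE_FAST q → q=-2. Stack: []
LOAD_FAST a → push -12. Stack: [-12]
LOAD_CONST → push 6. Stack: [-12, 6]
BINARY_OP + → -12 + 6 = -6. Stack: [-6]
STORE_FAST u → u=-6. Stack: []
LOAD_CONST → push 11. Stack: [11]
LOAD_FAST b → push 11. Stack: [11, 11]
BINARY_OP % → 11 % 11 = 0. Stack: [0]
STORE_FAST k → k=0. Stack: []
LOAD_CONST → push 11. Stack: [11]
LOAD_FAST b → push 11. Stack: [11, 11]
BINARY_OP // → 11 // 11 = 1. Stack: [1]
STORE_FAST p → p=1. Stack: []
LOAD_FAST_LOAD_FAST p,b → push 1,11. Stack: [1, 11]
BINARY_OP % → 1 % 11 = 1. Stack: [1]
LOAD_FAST p → push 1. Stack: [1, 1]
BINARY_OP & → 1 & 1 = 1. Stack: [1]
STORE_FAST n → n=1. Stack: []
LOAD_CONST → push 18. Stack: [18]
STORE_FAST n → n=18. Stack: []
LOAD_FAST_LOAD_FAST n,q → push 18,-2. Stack: [18, -2]
BINARY_OP * → 18 * -2 = -36. Stack: [-36]
RETURN_VALUE → return -36.

-36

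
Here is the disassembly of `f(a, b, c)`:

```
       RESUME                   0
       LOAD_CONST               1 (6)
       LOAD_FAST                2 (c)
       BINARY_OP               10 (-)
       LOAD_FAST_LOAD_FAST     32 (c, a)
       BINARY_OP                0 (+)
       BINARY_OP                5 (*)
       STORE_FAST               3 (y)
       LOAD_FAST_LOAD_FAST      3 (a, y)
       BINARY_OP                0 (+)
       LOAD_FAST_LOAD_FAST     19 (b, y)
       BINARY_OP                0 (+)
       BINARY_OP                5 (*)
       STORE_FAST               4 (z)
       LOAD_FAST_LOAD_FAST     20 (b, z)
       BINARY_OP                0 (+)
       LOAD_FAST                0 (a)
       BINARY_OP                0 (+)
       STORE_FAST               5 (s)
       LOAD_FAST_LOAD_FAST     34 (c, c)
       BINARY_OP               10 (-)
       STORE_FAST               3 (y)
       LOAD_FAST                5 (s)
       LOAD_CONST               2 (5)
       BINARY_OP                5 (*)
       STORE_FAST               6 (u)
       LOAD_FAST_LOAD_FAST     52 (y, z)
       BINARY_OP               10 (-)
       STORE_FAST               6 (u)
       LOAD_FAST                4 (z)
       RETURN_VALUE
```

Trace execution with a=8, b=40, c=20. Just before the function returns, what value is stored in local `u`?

-135168

LOAD_CONST → push 6. Stack: [6]
LOAD_FAST c → push 20. Stack: [6, 20]
BINARY_OP - → 6 - 20 = -14. Stack: [-14]
LOAD_FAST_LOAD_FAST c,a → push 20,8. Stack: [-14, 20, 8]
BINARY_OP + → 20 + 8 = 28. Stack: [-14, 28]
BINARY_OP * → -14 * 28 = -392. Stack: [-392]
STORE_FAST y → y=-392. Stack: []
LOAD_FAST_LOAD_FAST a,y → push 8,-392. Stack: [8, -392]
BINARY_OP + → 8 + -392 = -384. Stack: [-384]
LOAD_FAST_LOAD_FAST b,y → push 40,-392. Stack: [-384, 40, -392]
BINARY_OP + → 40 + -392 = -352. Stack: [-384, -352]
BINARY_OP * → -384 * -352 = 135168. Stack: [135168]
STORE_FAST z → z=135168. Stack: []
LOAD_FAST_LOAD_FAST b,z → push 40,135168. Stack: [40, 135168]
BINARY_OP + → 40 + 135168 = 135208. Stack: [135208]
LOAD_FAST a → push 8. Stack: [135208, 8]
BINARY_OP + → 135208 + 8 = 135216. Stack: [135216]
STORE_FAST s → s=135216. Stack: []
LOAD_FAST_LOAD_FAST c,c → push 20,20. Stack: [20, 20]
BINARY_OP - → 20 - 20 = 0. Stack: [0]
STORE_FAST y → y=0. Stack: []
LOAD_FAST s → push 135216. Stack: [135216]
LOAD_CONST → push 5. Stack: [135216, 5]
BINARY_OP * → 135216 * 5 = 676080. Stack: [676080]
STORE_FAST u → u=676080. Stack: []
LOAD_FAST_LOAD_FAST y,z → push 0,135168. Stack: [0, 135168]
BINARY_OP - → 0 - 135168 = -135168. Stack: [-135168]
STORE_FAST u → u=-135168. Stack: []
LOAD_FAST z → push 135168. Stack: [135168]
RETURN_VALUE → return 135168.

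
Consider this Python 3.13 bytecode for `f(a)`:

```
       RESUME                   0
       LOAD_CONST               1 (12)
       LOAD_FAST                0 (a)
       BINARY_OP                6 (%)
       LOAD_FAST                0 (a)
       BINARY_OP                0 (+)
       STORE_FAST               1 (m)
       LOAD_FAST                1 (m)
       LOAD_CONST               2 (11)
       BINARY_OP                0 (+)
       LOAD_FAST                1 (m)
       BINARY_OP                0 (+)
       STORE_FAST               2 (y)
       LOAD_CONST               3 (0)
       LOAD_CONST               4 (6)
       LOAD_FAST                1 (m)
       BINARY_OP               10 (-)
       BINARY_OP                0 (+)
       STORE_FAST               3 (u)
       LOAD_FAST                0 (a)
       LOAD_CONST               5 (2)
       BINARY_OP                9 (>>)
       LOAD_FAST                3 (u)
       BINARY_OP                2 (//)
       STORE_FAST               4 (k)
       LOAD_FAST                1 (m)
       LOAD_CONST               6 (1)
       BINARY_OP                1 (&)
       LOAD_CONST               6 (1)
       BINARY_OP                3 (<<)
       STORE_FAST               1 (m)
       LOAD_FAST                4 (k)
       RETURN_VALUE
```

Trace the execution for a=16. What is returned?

LOAD_CONST → push 12. Stack: [12]
LOAD_FAST a → push 16. Stack: [12, 16]
BINARY_OP % → 12 % 16 = 12. Stack: [12]
LOAD_FAST a → push 16. Stack: [12, 16]
BINARY_OP + → 12 + 16 = 28. Stack: [28]
STORE_FAST m → m=28. Stack: []
LOAD_FAST m → push 28. Stack: [28]
LOAD_CONST → push 11. Stack: [28, 11]
BINARY_OP + → 28 + 11 = 39. Stack: [39]
LOAD_FAST m → push 28. Stack: [39, 28]
BINARY_OP + → 39 + 28 = 67. Stack: [67]
STORE_FAST y → y=67. Stack: []
LOAD_CONST → push 0. Stack: [0]
LOAD_CONST → push 6. Stack: [0, 6]
LOAD_FAST m → push 28. Stack: [0, 6, 28]
BINARY_OP - → 6 - 28 = -22. Stack: [0, -22]
BINARY_OP + → 0 + -22 = -22. Stack: [-22]
STORE_FAST u → u=-22. Stack: []
LOAD_FAST a → push 16. Stack: [16]
LOAD_CONST → push 2. Stack: [16, 2]
BINARY_OP >> → 16 >> 2 = 4. Stack: [4]
LOAD_FAST u → push -22. Stack: [4, -22]
BINARY_OP // → 4 // -22 = -1. Stack: [-1]
STORE_FAST k → k=-1. Stack: []
LOAD_FAST m → push 28. Stack: [28]
LOAD_CONST → push 1. Stack: [28, 1]
BINARY_OP & → 28 & 1 = 0. Stack: [0]
LOAD_CONST → push 1. Stack: [0, 1]
BINARY_OP << → 0 << 1 = 0. Stack: [0]
STORE_FAST m → m=0. Stack: []
LOAD_FAST k → push -1. Stack: [-1]
RETURN_VALUE → return -1.

-1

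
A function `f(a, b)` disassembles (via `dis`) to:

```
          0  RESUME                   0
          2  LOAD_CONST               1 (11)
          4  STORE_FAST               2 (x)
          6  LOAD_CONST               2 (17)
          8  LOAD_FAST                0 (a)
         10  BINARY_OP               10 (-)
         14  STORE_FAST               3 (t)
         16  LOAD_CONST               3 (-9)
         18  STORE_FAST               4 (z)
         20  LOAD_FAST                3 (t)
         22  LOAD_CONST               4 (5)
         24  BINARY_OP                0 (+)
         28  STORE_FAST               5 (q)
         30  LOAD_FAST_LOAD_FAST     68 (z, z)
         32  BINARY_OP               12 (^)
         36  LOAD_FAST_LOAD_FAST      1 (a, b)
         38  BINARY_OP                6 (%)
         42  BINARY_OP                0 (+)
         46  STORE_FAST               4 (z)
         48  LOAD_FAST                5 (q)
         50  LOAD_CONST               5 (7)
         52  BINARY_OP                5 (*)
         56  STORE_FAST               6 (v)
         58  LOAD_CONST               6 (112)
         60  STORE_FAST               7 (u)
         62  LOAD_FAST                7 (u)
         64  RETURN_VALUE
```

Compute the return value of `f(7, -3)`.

LOAD_CONST → push 11. Stack: [11]
STORE_FAST x → x=11. Stack: []
LOAD_CONST → push 17. Stack: [17]
LOAD_FAST a → push 7. Stack: [17, 7]
BINARY_OP - → 17 - 7 = 10. Stack: [10]
STORE_FAST t → t=10. Stack: []
LOAD_CONST → push -9. Stack: [-9]
STORE_FAST z → z=-9. Stack: []
LOAD_FAST t → push 10. Stack: [10]
LOAD_CONST → push 5. Stack: [10, 5]
BINARY_OP + → 10 + 5 = 15. Stack: [15]
STORE_FAST q → q=15. Stack: []
LOAD_FAST_LOAD_FAST z,z → push -9,-9. Stack: [-9, -9]
BINARY_OP ^ → -9 ^ -9 = 0. Stack: [0]
LOAD_FAST_LOAD_FAST a,b → push 7,-3. Stack: [0, 7, -3]
BINARY_OP % → 7 % -3 = -2. Stack: [0, -2]
BINARY_OP + → 0 + -2 = -2. Stack: [-2]
STORE_FAST z → z=-2. Stack: []
LOAD_FAST q → push 15. Stack: [15]
LOAD_CONST → push 7. Stack: [15, 7]
BINARY_OP * → 15 * 7 = 105. Stack: [105]
STORE_FAST v → v=105. Stack: []
LOAD_CONST → push 112. Stack: [112]
STORE_FAST u → u=112. Stack: []
LOAD_FAST u → push 112. Stack: [112]
RETURN_VALUE → return 112.

112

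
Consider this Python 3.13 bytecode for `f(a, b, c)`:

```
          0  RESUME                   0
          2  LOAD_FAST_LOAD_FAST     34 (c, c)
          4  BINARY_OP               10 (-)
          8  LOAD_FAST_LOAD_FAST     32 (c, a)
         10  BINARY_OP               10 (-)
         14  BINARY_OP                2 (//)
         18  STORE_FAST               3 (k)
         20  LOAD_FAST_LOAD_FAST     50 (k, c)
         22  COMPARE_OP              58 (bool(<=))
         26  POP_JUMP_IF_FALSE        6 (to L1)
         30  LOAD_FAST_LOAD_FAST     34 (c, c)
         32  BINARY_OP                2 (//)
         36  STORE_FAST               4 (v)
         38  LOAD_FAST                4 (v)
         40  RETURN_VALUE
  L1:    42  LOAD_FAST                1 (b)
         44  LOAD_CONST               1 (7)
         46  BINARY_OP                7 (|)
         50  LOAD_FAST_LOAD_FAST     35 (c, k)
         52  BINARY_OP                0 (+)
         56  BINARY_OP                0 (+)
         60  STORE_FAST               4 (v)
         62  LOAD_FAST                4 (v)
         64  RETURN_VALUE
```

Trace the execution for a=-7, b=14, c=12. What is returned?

1

LOAD_FAST_LOAD_FAST c,c → push 12,12. Stack: [12, 12]
BINARY_OP - → 12 - 12 = 0. Stack: [0]
LOAD_FAST_LOAD_FAST c,a → push 12,-7. Stack: [0, 12, -7]
BINARY_OP - → 12 - -7 = 19. Stack: [0, 19]
BINARY_OP // → 0 // 19 = 0. Stack: [0]
STORE_FAST k → k=0. Stack: []
LOAD_FAST_LOAD_FAST k,c → push 0,12. Stack: [0, 12]
COMPARE_OP bool(<=) → 0 vs 12 = True. Stack: [True]
POP_JUMP_IF_FALSE → pop True; no jump. Stack: []
LOAD_FAST_LOAD_FAST c,c → push 12,12. Stack: [12, 12]
BINARY_OP // → 12 // 12 = 1. Stack: [1]
STORE_FAST v → v=1. Stack: []
LOAD_FAST v → push 1. Stack: [1]
RETURN_VALUE → return 1.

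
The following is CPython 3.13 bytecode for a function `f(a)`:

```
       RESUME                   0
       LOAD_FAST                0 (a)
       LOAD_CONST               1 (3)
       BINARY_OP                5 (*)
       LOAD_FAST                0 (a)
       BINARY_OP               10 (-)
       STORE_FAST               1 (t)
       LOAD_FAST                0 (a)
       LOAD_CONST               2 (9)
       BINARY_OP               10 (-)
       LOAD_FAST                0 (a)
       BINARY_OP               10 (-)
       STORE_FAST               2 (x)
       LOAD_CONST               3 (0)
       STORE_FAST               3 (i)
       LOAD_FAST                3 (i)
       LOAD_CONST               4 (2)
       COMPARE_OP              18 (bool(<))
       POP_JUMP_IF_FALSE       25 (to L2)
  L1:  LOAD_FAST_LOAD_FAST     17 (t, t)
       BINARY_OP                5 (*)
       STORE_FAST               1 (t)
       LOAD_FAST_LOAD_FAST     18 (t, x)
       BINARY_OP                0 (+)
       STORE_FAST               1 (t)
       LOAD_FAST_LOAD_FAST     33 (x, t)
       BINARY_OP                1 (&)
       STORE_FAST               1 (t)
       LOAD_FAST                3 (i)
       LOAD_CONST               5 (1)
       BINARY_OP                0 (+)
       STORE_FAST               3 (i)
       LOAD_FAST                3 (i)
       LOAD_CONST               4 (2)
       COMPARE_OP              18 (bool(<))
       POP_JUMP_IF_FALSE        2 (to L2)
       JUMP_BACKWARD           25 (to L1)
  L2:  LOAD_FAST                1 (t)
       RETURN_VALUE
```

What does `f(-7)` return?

LOAD_FAST a → push -7. Stack: [-7]
LOAD_CONST → push 3. Stack: [-7, 3]
BINARY_OP * → -7 * 3 = -21. Stack: [-21]
LOAD_FAST a → push -7. Stack: [-21, -7]
BINARY_OP - → -21 - -7 = -14. Stack: [-14]
STORE_FAST t → t=-14. Stack: []
LOAD_FAST a → push -7. Stack: [-7]
LOAD_CONST → push 9. Stack: [-7, 9]
BINARY_OP - → -7 - 9 = -16. Stack: [-16]
LOAD_FAST a → push -7. Stack: [-16, -7]
BINARY_OP - → -16 - -7 = -9. Stack: [-9]
STORE_FAST x → x=-9. Stack: []
LOAD_CONST → push 0. Stack: [0]
STORE_FAST i → i=0. Stack: []
LOAD_FAST i → push 0. Stack: [0]
LOAD_CONST → push 2. Stack: [0, 2]
COMPARE_OP bool(<) → 0 vs 2 = True. Stack: [True]
POP_JUMP_IF_FALSE → pop True; no jump. Stack: []
LOAD_FAST_LOAD_FAST t,t → push -14,-14. Stack: [-14, -14]
BINARY_OP * → -14 * -14 = 196. Stack: [196]
STORE_FAST t → t=196. Stack: []
LOAD_FAST_LOAD_FAST t,x → push 196,-9. Stack: [196, -9]
BINARY_OP + → 196 + -9 = 187. Stack: [187]
STORE_FAST t → t=187. Stack: []
LOAD_FAST_LOAD_FAST x,t → push -9,187. Stack: [-9, 187]
BINARY_OP & → -9 & 187 = 179. Stack: [179]
STORE_FAST t → t=179. Stack: []
LOAD_FAST i → push 0. Stack: [0]
LOAD_CONST → push 1. Stack: [0, 1]
BINARY_OP + → 0 + 1 = 1. Stack: [1]
STORE_FAST i → i=1. Stack: []
LOAD_FAST i → push 1. Stack: [1]
LOAD_CONST → push 2. Stack: [1, 2]
COMPARE_OP bool(<) → 1 vs 2 = True. Stack: [True]
POP_JUMP_IF_FALSE → pop True; no jump. Stack: []
LOAD_FAST_LOAD_FAST t,t → push 179,179. Stack: [179, 179]
BINARY_OP * → 179 * 179 = 32041. Stack: [32041]
STORE_FAST t → t=32041. Stack: []
LOAD_FAST_LOAD_FAST t,x → push 32041,-9. Stack: [32041, -9]
BINARY_OP + → 32041 + -9 = 32032. Stack: [32032]
STORE_FAST t → t=32032. Stack: []
LOAD_FAST_LOAD_FAST x,t → push -9,32032. Stack: [-9, 32032]
BINARY_OP & → -9 & 32032 = 32032. Stack: [32032]
STORE_FAST t → t=32032. Stack: []
LOAD_FAST i → push 1. Stack: [1]
LOAD_CONST → push 1. Stack: [1, 1]
BINARY_OP + → 1 + 1 = 2. Stack: [2]
STORE_FAST i → i=2. Stack: []
LOAD_FAST i → push 2. Stack: [2]
LOAD_CONST → push 2. Stack: [2, 2]
COMPARE_OP bool(<) → 2 vs 2 = False. Stack: [False]
POP_JUMP_IF_FALSE → pop False; jump. Stack: []
LOAD_FAST t → push 32032. Stack: [32032]
RETURN_VALUE → return 32032.

32032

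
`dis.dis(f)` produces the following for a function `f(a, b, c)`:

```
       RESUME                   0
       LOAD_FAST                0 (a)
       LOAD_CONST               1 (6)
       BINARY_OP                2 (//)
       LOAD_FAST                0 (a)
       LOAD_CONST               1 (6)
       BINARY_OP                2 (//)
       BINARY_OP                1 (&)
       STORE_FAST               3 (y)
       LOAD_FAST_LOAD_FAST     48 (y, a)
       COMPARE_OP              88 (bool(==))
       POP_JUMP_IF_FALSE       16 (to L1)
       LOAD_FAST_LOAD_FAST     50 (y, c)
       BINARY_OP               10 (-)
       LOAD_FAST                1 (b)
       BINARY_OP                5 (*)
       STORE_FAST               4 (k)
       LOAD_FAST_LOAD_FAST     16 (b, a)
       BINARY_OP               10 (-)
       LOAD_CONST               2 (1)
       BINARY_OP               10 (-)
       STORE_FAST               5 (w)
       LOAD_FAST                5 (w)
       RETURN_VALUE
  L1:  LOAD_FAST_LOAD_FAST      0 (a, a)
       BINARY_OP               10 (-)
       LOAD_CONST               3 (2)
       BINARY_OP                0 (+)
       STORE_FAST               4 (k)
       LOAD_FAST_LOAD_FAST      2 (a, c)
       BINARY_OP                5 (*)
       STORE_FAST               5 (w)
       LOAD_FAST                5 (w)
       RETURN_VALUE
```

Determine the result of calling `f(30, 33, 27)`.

LOAD_FAST a → push 30. Stack: [30]
LOAD_CONST → push 6. Stack: [30, 6]
BINARY_OP // → 30 // 6 = 5. Stack: [5]
LOAD_FAST a → push 30. Stack: [5, 30]
LOAD_CONST → push 6. Stack: [5, 30, 6]
BINARY_OP // → 30 // 6 = 5. Stack: [5, 5]
BINARY_OP & → 5 & 5 = 5. Stack: [5]
STORE_FAST y → y=5. Stack: []
LOAD_FAST_LOAD_FAST y,a → push 5,30. Stack: [5, 30]
COMPARE_OP bool(==) → 5 vs 30 = False. Stack: [False]
POP_JUMP_IF_FALSE → pop False; jump. Stack: []
LOAD_FAST_LOAD_FAST a,a → push 30,30. Stack: [30, 30]
BINARY_OP - → 30 - 30 = 0. Stack: [0]
LOAD_CONST → push 2. Stack: [0, 2]
BINARY_OP + → 0 + 2 = 2. Stack: [2]
STORE_FAST k → k=2. Stack: []
LOAD_FAST_LOAD_FAST a,c → push 30,27. Stack: [30, 27]
BINARY_OP * → 30 * 27 = 810. Stack: [810]
STORE_FAST w → w=810. Stack: []
LOAD_FAST w → push 810. Stack: [810]
RETURN_VALUE → return 810.

810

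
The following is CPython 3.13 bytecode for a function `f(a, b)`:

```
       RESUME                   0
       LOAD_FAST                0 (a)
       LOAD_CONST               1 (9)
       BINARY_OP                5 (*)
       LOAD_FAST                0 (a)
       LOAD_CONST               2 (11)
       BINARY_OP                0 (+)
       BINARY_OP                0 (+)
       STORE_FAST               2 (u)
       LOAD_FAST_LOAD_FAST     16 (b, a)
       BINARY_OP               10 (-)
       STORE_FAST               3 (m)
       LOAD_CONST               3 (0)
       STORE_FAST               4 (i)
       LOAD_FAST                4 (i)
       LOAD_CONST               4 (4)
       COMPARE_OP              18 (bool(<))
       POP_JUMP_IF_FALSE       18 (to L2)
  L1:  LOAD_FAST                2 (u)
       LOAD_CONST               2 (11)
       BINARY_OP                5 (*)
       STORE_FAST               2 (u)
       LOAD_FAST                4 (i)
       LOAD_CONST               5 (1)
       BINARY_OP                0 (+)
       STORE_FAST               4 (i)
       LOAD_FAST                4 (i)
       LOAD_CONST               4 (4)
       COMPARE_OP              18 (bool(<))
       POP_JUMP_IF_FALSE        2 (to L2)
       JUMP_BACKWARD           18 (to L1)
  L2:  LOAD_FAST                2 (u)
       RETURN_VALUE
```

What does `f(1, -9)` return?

307461

LOAD_FAST a → push 1
LOAD_CONST → push 9
BINARY_OP * → 1 * 9 = 9
LOAD_FAST a → push 1
LOAD_CONST → push 11
BINARY_OP + → 1 + 11 = 12
BINARY_OP + → 9 + 12 = 21
STORE_FAST u → u=21
LOAD_FAST_LOAD_FAST b,a → push -9,1
BINARY_OP - → -9 - 1 = -10
STORE_FAST m → m=-10
LOAD_CONST → push 0
STORE_FAST i → i=0
LOAD_FAST i → push 0
LOAD_CONST → push 4
COMPARE_OP bool(<) → 0 vs 4 = True
POP_JUMP_IF_FALSE → pop True; no jump
LOAD_FAST u → push 21
LOAD_CONST → push 11
BINARY_OP * → 21 * 11 = 231
STORE_FAST u → u=231
LOAD_FAST i → push 0
LOAD_CONST → push 1
BINARY_OP + → 0 + 1 = 1
STORE_FAST i → i=1
LOAD_FAST i → push 1
LOAD_CONST → push 4
COMPARE_OP bool(<) → 1 vs 4 = True
POP_JUMP_IF_FALSE → pop True; no jump
LOAD_FAST u → push 231
LOAD_CONST → push 11
BINARY_OP * → 231 * 11 = 2541
STORE_FAST u → u=2541
LOAD_FAST i → push 1
LOAD_CONST → push 1
BINARY_OP + → 1 + 1 = 2
STORE_FAST i → i=2
LOAD_FAST i → push 2
LOAD_CONST → push 4
COMPARE_OP bool(<) → 2 vs 4 = True
POP_JUMP_IF_FALSE → pop True; no jump
LOAD_FAST u → push 2541
LOAD_CONST → push 11
BINARY_OP * → 2541 * 11 = 27951
STORE_FAST u → u=27951
LOAD_FAST i → push 2
LOAD_CONST → push 1
BINARY_OP + → 2 + 1 = 3
STORE_FAST i → i=3
LOAD_FAST i → push 3
LOAD_CONST → push 4
COMPARE_OP bool(<) → 3 vs 4 = True
POP_JUMP_IF_FALSE → pop True; no jump
LOAD_FAST u → push 27951
LOAD_CONST → push 11
BINARY_OP * → 27951 * 11 = 307461
STORE_FAST u → u=307461
LOAD_FAST i → push 3
LOAD_CONST → push 1
BINARY_OP + → 3 + 1 = 4
STORE_FAST i → i=4
LOAD_FAST i → push 4
LOAD_CONST → push 4
COMPARE_OP bool(<) → 4 vs 4 = False
POP_JUMP_IF_FALSE → pop False; jump
LOAD_FAST u → push 307461
RETURN_VALUE → return 307461.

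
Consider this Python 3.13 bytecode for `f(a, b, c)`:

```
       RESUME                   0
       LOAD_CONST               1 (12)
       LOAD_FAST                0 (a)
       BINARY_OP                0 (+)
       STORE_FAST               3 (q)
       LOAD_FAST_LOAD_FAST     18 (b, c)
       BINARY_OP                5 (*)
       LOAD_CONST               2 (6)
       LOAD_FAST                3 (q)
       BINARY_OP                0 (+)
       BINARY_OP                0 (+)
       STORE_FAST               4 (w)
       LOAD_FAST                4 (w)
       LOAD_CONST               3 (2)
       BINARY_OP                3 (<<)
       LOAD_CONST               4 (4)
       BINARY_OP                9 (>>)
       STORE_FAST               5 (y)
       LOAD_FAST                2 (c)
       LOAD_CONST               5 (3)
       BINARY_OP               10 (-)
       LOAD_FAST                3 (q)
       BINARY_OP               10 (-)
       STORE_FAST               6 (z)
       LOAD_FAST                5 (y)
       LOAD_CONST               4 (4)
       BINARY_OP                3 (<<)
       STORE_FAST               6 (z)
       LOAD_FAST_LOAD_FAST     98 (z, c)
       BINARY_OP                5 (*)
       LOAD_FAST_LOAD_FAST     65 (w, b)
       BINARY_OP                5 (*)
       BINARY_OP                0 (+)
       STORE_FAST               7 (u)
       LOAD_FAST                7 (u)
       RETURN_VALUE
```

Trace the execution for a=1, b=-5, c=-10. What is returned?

-3065

LOAD_CONST → push 12. Stack: [12]
LOAD_FAST a → push 1. Stack: [12, 1]
BINARY_OP + → 12 + 1 = 13. Stack: [13]
STORE_FAST q → q=13. Stack: []
LOAD_FAST_LOAD_FAST b,c → push -5,-10. Stack: [-5, -10]
BINARY_OP * → -5 * -10 = 50. Stack: [50]
LOAD_CONST → push 6. Stack: [50, 6]
LOAD_FAST q → push 13. Stack: [50, 6, 13]
BINARY_OP + → 6 + 13 = 19. Stack: [50, 19]
BINARY_OP + → 50 + 19 = 69. Stack: [69]
STORE_FAST w → w=69. Stack: []
LOAD_FAST w → push 69. Stack: [69]
LOAD_CONST → push 2. Stack: [69, 2]
BINARY_OP << → 69 << 2 = 276. Stack: [276]
LOAD_CONST → push 4. Stack: [276, 4]
BINARY_OP >> → 276 >> 4 = 17. Stack: [17]
STORE_FAST y → y=17. Stack: []
LOAD_FAST c → push -10. Stack: [-10]
LOAD_CONST → push 3. Stack: [-10, 3]
BINARY_OP - → -10 - 3 = -13. Stack: [-13]
LOAD_FAST q → push 13. Stack: [-13, 13]
BINARY_OP - → -13 - 13 = -26. Stack: [-26]
STORE_FAST z → z=-26. Stack: []
LOAD_FAST y → push 17. Stack: [17]
LOAD_CONST → push 4. Stack: [17, 4]
BINARY_OP << → 17 << 4 = 272. Stack: [272]
STORE_FAST z → z=272. Stack: []
LOAD_FAST_LOAD_FAST z,c → push 272,-10. Stack: [272, -10]
BINARY_OP * → 272 * -10 = -2720. Stack: [-2720]
LOAD_FAST_LOAD_FAST w,b → push 69,-5. Stack: [-2720, 69, -5]
BINARY_OP * → 69 * -5 = -345. Stack: [-2720, -345]
BINARY_OP + → -2720 + -345 = -3065. Stack: [-3065]
STORE_FAST u → u=-3065. Stack: []
LOAD_FAST u → push -3065. Stack: [-3065]
RETURN_VALUE → return -3065.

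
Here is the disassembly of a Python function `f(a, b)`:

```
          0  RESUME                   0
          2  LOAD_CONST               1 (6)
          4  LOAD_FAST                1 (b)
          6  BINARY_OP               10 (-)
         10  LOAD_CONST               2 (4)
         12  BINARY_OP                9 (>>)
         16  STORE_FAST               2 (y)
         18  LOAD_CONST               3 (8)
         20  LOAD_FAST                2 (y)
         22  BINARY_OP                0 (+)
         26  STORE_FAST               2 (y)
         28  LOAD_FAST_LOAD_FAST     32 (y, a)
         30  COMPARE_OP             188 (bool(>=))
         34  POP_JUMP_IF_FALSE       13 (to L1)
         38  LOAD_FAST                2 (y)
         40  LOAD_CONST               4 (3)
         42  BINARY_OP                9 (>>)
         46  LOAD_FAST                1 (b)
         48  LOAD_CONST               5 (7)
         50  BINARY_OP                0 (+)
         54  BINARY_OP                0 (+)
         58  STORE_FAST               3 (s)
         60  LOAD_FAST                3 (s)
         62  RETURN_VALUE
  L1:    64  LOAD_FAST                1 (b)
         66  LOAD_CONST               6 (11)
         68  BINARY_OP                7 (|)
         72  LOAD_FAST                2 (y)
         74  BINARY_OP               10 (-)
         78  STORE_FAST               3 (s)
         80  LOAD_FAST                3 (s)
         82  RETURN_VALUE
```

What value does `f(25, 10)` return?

LOAD_CONST → push 6. Stack: [6]
LOAD_FAST b → push 10. Stack: [6, 10]
BINARY_OP - → 6 - 10 = -4. Stack: [-4]
LOAD_CONST → push 4. Stack: [-4, 4]
BINARY_OP >> → -4 >> 4 = -1. Stack: [-1]
STORE_FAST y → y=-1. Stack: []
LOAD_CONST → push 8. Stack: [8]
LOAD_FAST y → push -1. Stack: [8, -1]
BINARY_OP + → 8 + -1 = 7. Stack: [7]
STORE_FAST y → y=7. Stack: []
LOAD_FAST_LOAD_FAST y,a → push 7,25. Stack: [7, 25]
COMPARE_OP bool(>=) → 7 vs 25 = False. Stack: [False]
POP_JUMP_IF_FALSE → pop False; jump. Stack: []
LOAD_FAST b → push 10. Stack: [10]
LOAD_CONST → push 11. Stack: [10, 11]
BINARY_OP | → 10 | 11 = 11. Stack: [11]
LOAD_FAST y → push 7. Stack: [11, 7]
BINARY_OP - → 11 - 7 = 4. Stack: [4]
STORE_FAST s → s=4. Stack: []
LOAD_FAST s → push 4. Stack: [4]
RETURN_VALUE → return 4.

4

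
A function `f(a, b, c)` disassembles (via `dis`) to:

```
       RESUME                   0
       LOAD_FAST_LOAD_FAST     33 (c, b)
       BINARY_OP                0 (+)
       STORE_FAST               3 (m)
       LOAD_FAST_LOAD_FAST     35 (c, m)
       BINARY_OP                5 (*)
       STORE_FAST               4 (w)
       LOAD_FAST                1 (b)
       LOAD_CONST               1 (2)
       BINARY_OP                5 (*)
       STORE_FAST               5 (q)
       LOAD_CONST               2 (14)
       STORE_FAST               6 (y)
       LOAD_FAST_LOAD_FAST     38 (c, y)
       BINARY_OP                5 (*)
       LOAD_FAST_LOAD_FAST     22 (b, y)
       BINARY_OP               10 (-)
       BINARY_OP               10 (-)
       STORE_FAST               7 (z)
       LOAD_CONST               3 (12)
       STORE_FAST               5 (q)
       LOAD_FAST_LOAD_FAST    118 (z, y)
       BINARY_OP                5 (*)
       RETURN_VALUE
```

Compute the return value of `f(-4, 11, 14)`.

2786

LOAD_FAST_LOAD_FAST c,b → push 14,11. Stack: [14, 11]
BINARY_OP + → 14 + 11 = 25. Stack: [25]
STORE_FAST m → m=25. Stack: []
LOAD_FAST_LOAD_FAST c,m → push 14,25. Stack: [14, 25]
BINARY_OP * → 14 * 25 = 350. Stack: [350]
STORE_FAST w → w=350. Stack: []
LOAD_FAST b → push 11. Stack: [11]
LOAD_CONST → push 2. Stack: [11, 2]
BINARY_OP * → 11 * 2 = 22. Stack: [22]
STORE_FAST q → q=22. Stack: []
LOAD_CONST → push 14. Stack: [14]
STORE_FAST y → y=14. Stack: []
LOAD_FAST_LOAD_FAST c,y → push 14,14. Stack: [14, 14]
BINARY_OP * → 14 * 14 = 196. Stack: [196]
LOAD_FAST_LOAD_FAST b,y → push 11,14. Stack: [196, 11, 14]
BINARY_OP - → 11 - 14 = -3. Stack: [196, -3]
BINARY_OP - → 196 - -3 = 199. Stack: [199]
STORE_FAST z → z=199. Stack: []
LOAD_CONST → push 12. Stack: [12]
STORE_FAST q → q=12. Stack: []
LOAD_FAST_LOAD_FAST z,y → push 199,14. Stack: [199, 14]
BINARY_OP * → 199 * 14 = 2786. Stack: [2786]
RETURN_VALUE → return 2786.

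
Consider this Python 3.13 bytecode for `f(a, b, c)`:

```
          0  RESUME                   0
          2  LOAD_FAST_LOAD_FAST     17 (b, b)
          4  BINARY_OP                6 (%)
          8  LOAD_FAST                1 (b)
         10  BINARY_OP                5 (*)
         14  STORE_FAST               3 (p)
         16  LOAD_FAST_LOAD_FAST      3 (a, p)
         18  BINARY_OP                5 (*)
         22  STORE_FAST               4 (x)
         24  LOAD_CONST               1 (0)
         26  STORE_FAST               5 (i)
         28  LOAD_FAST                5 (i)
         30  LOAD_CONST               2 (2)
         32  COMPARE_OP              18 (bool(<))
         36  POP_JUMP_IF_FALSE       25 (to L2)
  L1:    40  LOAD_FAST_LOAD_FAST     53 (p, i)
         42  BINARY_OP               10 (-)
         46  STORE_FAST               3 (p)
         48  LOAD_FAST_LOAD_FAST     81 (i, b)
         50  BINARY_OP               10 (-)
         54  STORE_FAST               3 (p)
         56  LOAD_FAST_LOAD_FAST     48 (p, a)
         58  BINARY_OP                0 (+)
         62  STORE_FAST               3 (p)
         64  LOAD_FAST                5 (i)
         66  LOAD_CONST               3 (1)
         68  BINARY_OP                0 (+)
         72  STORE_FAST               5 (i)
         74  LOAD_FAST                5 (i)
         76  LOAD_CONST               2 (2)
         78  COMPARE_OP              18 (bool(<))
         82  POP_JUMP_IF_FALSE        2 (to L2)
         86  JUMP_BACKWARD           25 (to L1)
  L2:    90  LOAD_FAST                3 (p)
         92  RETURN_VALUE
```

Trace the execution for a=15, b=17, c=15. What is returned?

LOAD_FAST_LOAD_FAST b,b → push 17,17. Stack: [17, 17]
BINARY_OP % → 17 % 17 = 0. Stack: [0]
LOAD_FAST b → push 17. Stack: [0, 17]
BINARY_OP * → 0 * 17 = 0. Stack: [0]
STORE_FAST p → p=0. Stack: []
LOAD_FAST_LOAD_FAST a,p → push 15,0. Stack: [15, 0]
BINARY_OP * → 15 * 0 = 0. Stack: [0]
STORE_FAST x → x=0. Stack: []
LOAD_CONST → push 0. Stack: [0]
STORE_FAST i → i=0. Stack: []
LOAD_FAST i → push 0. Stack: [0]
LOAD_CONST → push 2. Stack: [0, 2]
COMPARE_OP bool(<) → 0 vs 2 = True. Stack: [True]
POP_JUMP_IF_FALSE → pop True; no jump. Stack: []
LOAD_FAST_LOAD_FAST p,i → push 0,0. Stack: [0, 0]
BINARY_OP - → 0 - 0 = 0. Stack: [0]
STORE_FAST p → p=0. Stack: []
LOAD_FAST_LOAD_FAST i,b → push 0,17. Stack: [0, 17]
BINARY_OP - → 0 - 17 = -17. Stack: [-17]
STORE_FAST p → p=-17. Stack: []
LOAD_FAST_LOAD_FAST p,a → push -17,15. Stack: [-17, 15]
BINARY_OP + → -17 + 15 = -2. Stack: [-2]
STORE_FAST p → p=-2. Stack: []
LOAD_FAST i → push 0. Stack: [0]
LOAD_CONST → push 1. Stack: [0, 1]
BINARY_OP + → 0 + 1 = 1. Stack: [1]
STORE_FAST i → i=1. Stack: []
LOAD_FAST i → push 1. Stack: [1]
LOAD_CONST → push 2. Stack: [1, 2]
COMPARE_OP bool(<) → 1 vs 2 = True. Stack: [True]
POP_JUMP_IF_FALSE → pop True; no jump. Stack: []
LOAD_FAST_LOAD_FAST p,i → push -2,1. Stack: [-2, 1]
BINARY_OP - → -2 - 1 = -3. Stack: [-3]
STORE_FAST p → p=-3. Stack: []
LOAD_FAST_LOAD_FAST i,b → push 1,17. Stack: [1, 17]
BINARY_OP - → 1 - 17 = -16. Stack: [-16]
STORE_FAST p → p=-16. Stack: []
LOAD_FAST_LOAD_FAST p,a → push -16,15. Stack: [-16, 15]
BINARY_OP + → -16 + 15 = -1. Stack: [-1]
STORE_FAST p → p=-1. Stack: []
LOAD_FAST i → push 1. Stack: [1]
LOAD_CONST → push 1. Stack: [1, 1]
BINARY_OP + → 1 + 1 = 2. Stack: [2]
STORE_FAST i → i=2. Stack: []
LOAD_FAST i → push 2. Stack: [2]
LOAD_CONST → push 2. Stack: [2, 2]
COMPARE_OP bool(<) → 2 vs 2 = False. Stack: [False]
POP_JUMP_IF_FALSE → pop False; jump. Stack: []
LOAD_FAST p → push -1. Stack: [-1]
RETURN_VALUE → return -1.

-1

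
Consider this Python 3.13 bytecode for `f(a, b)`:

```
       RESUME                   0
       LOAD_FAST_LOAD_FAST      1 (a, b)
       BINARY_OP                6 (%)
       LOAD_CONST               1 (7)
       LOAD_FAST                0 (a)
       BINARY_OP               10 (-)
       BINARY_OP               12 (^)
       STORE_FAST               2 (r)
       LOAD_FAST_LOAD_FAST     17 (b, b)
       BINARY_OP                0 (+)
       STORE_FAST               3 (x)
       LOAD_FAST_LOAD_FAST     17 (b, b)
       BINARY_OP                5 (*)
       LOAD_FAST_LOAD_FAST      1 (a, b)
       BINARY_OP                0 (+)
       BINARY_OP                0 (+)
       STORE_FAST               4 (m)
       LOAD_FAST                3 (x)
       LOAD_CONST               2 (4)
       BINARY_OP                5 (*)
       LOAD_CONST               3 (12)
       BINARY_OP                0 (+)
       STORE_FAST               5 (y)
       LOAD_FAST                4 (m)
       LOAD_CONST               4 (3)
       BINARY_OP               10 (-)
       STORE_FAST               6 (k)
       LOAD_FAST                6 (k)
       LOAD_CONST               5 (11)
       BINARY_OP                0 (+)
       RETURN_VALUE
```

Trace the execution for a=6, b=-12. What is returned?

LOAD_FAST_LOAD_FAST a,b → push 6,-12. Stack: [6, -12]
BINARY_OP % → 6 % -12 = -6. Stack: [-6]
LOAD_CONST → push 7. Stack: [-6, 7]
LOAD_FAST a → push 6. Stack: [-6, 7, 6]
BINARY_OP - → 7 - 6 = 1. Stack: [-6, 1]
BINARY_OP ^ → -6 ^ 1 = -5. Stack: [-5]
STORE_FAST r → r=-5. Stack: []
LOAD_FAST_LOAD_FAST b,b → push -12,-12. Stack: [-12, -12]
BINARY_OP + → -12 + -12 = -24. Stack: [-24]
STORE_FAST x → x=-24. Stack: []
LOAD_FAST_LOAD_FAST b,b → push -12,-12. Stack: [-12, -12]
BINARY_OP * → -12 * -12 = 144. Stack: [144]
LOAD_FAST_LOAD_FAST a,b → push 6,-12. Stack: [144, 6, -12]
BINARY_OP + → 6 + -12 = -6. Stack: [144, -6]
BINARY_OP + → 144 + -6 = 138. Stack: [138]
STORE_FAST m → m=138. Stack: []
LOAD_FAST x → push -24. Stack: [-24]
LOAD_CONST → push 4. Stack: [-24, 4]
BINARY_OP * → -24 * 4 = -96. Stack: [-96]
LOAD_CONST → push 12. Stack: [-96, 12]
BINARY_OP + → -96 + 12 = -84. Stack: [-84]
STORE_FAST y → y=-84. Stack: []
LOAD_FAST m → push 138. Stack: [138]
LOAD_CONST → push 3. Stack: [138, 3]
BINARY_OP - → 138 - 3 = 135. Stack: [135]
STORE_FAST k → k=135. Stack: []
LOAD_FAST k → push 135. Stack: [135]
LOAD_CONST → push 11. Stack: [135, 11]
BINARY_OP + → 135 + 11 = 146. Stack: [146]
RETURN_VALUE → return 146.

146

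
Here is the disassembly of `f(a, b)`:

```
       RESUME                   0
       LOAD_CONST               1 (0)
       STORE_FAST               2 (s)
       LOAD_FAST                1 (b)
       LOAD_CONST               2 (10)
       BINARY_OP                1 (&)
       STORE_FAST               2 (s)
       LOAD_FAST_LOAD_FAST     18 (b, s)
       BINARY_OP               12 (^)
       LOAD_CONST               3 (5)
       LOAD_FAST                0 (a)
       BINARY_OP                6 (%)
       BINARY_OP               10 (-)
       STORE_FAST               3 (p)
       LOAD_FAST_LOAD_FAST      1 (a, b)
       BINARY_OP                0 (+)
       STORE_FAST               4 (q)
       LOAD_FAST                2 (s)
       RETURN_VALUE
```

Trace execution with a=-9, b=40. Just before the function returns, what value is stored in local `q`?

31

LOAD_CONST → push 0. Stack: [0]
STORE_FAST s → s=0. Stack: []
LOAD_FAST b → push 40. Stack: [40]
LOAD_CONST → push 10. Stack: [40, 10]
BINARY_OP & → 40 & 10 = 8. Stack: [8]
STORE_FAST s → s=8. Stack: []
LOAD_FAST_LOAD_FAST b,s → push 40,8. Stack: [40, 8]
BINARY_OP ^ → 40 ^ 8 = 32. Stack: [32]
LOAD_CONST → push 5. Stack: [32, 5]
LOAD_FAST a → push -9. Stack: [32, 5, -9]
BINARY_OP % → 5 % -9 = -4. Stack: [32, -4]
BINARY_OP - → 32 - -4 = 36. Stack: [36]
STORE_FAST p → p=36. Stack: []
LOAD_FAST_LOAD_FAST a,b → push -9,40. Stack: [-9, 40]
BINARY_OP + → -9 + 40 = 31. Stack: [31]
STORE_FAST q → q=31. Stack: []
LOAD_FAST s → push 8. Stack: [8]
RETURN_VALUE → return 8.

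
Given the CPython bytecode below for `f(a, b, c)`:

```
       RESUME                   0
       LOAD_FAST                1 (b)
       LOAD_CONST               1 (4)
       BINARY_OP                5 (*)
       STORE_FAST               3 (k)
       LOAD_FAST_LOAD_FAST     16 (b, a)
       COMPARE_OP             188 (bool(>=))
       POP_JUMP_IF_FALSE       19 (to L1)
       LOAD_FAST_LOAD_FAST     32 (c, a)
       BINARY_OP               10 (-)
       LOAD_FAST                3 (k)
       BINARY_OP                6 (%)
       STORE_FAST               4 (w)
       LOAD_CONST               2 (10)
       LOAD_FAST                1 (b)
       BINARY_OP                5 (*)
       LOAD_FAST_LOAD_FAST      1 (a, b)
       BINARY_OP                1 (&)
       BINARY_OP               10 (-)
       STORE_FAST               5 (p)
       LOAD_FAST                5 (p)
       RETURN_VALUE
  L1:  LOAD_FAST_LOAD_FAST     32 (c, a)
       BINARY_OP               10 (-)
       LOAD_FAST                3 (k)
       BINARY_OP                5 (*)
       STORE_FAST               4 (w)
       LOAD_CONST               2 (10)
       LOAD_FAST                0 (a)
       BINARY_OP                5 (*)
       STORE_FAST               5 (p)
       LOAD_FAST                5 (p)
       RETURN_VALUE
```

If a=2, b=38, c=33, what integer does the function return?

LOAD_FAST b → push 38. Stack: [38]
LOAD_CONST → push 4. Stack: [38, 4]
BINARY_OP * → 38 * 4 = 152. Stack: [152]
STORE_FAST k → k=152. Stack: []
LOAD_FAST_LOAD_FAST b,a → push 38,2. Stack: [38, 2]
COMPARE_OP bool(>=) → 38 vs 2 = True. Stack: [True]
POP_JUMP_IF_FALSE → pop True; no jump. Stack: []
LOAD_FAST_LOAD_FAST c,a → push 33,2. Stack: [33, 2]
BINARY_OP - → 33 - 2 = 31. Stack: [31]
LOAD_FAST k → push 152. Stack: [31, 152]
BINARY_OP % → 31 % 152 = 31. Stack: [31]
STORE_FAST w → w=31. Stack: []
LOAD_CONST → push 10. Stack: [10]
LOAD_FAST b → push 38. Stack: [10, 38]
BINARY_OP * → 10 * 38 = 380. Stack: [380]
LOAD_FAST_LOAD_FAST a,b → push 2,38. Stack: [380, 2, 38]
BINARY_OP & → 2 & 38 = 2. Stack: [380, 2]
BINARY_OP - → 380 - 2 = 378. Stack: [378]
STORE_FAST p → p=378. Stack: []
LOAD_FAST p → push 378. Stack: [378]
RETURN_VALUE → return 378.

378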